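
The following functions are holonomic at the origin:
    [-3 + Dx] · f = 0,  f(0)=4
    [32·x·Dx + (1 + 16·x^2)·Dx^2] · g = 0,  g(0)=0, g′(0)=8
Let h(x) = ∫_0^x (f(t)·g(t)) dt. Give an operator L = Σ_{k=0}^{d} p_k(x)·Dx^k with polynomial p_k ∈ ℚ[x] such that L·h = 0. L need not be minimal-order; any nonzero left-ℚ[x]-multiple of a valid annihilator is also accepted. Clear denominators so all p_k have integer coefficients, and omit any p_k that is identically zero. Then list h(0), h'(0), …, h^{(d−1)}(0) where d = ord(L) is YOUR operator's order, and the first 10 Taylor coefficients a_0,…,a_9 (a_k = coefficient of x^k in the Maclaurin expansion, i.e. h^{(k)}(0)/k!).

L = (9 - 96·x + 144·x^2)·Dx + (-6 + 32·x - 96·x^2)·Dx^2 + (1 + 16·x^2)·Dx^3  (order 3).
h: a_k = 0, 0, 16, 32, -20/3, -368/5, 2446/15, 4212/7, -208169/140, -573214/105, …
ICs: h(0) = 0, h′(0) = 0, h′′(0) = 32.

f: a_k = 4, 12, 18, 18, 27/2, 81/10, 81/20, 243/140, 729/1120, 243/1120, …
g: a_k = 0, 8, 0, -128/3, 0, 2048/5, 0, -32768/7, 0, 524288/9, …
h₀=f·g: eliminate ⇒ L₀, order ≤ 1·2.
h=∫₀ˣh₀: take L = L₀·Dx.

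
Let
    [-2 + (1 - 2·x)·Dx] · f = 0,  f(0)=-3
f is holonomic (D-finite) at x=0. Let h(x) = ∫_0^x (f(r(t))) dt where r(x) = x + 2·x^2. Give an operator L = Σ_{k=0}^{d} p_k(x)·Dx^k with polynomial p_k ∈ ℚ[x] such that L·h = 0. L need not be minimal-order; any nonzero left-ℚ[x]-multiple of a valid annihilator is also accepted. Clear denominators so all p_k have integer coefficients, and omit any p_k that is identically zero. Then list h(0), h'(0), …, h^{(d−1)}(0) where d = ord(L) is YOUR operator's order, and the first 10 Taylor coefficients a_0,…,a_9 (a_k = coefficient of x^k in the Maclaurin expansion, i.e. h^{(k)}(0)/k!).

f: a_k = -3, -6, -12, -24, -48, -96, -192, -384, -768, -1536, …
L₀ from L_f via x↦r, Dx↦r'^{-1}Dx.
∫: right-multiply L₀ by Dx.
L = (2 + 8·x)·Dx + (-1 + 2·x + 4·x^2)·Dx^2  (order 2).
h: a_k = 0, -3, -3, -8, -18, -48, -128, -2496/7, -1008, -8704/3, …
ICs: h(0) = 0, h′(0) = -3.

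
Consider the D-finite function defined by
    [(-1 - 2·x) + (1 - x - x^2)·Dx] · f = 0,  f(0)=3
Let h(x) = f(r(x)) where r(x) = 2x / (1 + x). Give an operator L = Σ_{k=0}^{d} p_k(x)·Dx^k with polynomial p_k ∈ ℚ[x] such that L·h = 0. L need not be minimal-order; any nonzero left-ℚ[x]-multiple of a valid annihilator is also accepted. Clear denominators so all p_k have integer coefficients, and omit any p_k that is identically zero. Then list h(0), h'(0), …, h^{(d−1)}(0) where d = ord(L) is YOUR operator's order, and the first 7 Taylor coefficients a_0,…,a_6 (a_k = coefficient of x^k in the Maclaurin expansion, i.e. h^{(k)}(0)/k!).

L = (2 + 10·x) + (-1 - x + 5·x^2 + 5·x^3)·Dx  (order 1).
h: a_k = 3, 6, 18, 30, 90, 150, 450, …
ICs: h(0) = 3.

f: a_k = 3, 3, 6, 9, 15, 24, 39, …
f∘r: x↦r, Dx↦Dx/r' in L_f ⇒ L₀.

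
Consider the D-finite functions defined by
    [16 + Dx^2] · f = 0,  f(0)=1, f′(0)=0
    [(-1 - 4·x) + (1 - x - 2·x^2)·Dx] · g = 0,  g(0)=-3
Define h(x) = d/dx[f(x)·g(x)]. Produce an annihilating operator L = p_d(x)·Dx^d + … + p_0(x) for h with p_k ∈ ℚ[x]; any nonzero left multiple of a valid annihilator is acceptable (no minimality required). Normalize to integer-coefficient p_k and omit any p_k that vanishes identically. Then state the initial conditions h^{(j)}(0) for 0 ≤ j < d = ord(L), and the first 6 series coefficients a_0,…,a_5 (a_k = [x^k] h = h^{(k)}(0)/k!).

L = (4 - 128·x - 192·x^2 + 256·x^3 + 256·x^4) + (-5 - 12·x + 48·x^2 + 64·x^3)·Dx + (3 - 7·x - 10·x^2 + 16·x^3 + 16·x^4)·Dx^2  (order 2).
h: a_k = -3, 30, 27, 28, 125, 1682/5, …
ICs: h(0) = -3, h′(0) = 30.

f: a_k = 1, 0, -8, 0, 32/3, 0, …
g: a_k = -3, -3, -9, -15, -33, -63, …
h₀=f·g: eliminate ⇒ L₀, order ≤ 2·1.
h=h₀': d/dx-closure on L₀ ⇒ L.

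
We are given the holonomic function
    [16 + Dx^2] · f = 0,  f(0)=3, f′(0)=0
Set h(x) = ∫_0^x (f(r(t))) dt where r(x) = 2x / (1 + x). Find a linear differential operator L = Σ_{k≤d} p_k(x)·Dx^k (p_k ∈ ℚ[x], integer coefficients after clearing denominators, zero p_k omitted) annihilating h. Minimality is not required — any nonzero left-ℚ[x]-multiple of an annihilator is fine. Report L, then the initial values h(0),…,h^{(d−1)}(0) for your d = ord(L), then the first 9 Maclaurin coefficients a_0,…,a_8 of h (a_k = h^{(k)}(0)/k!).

f: a_k = 3, 0, -24, 0, 32, 0, -256/15, 0, 512/105, …
f∘r: x↦r, Dx↦Dx/r' in L_f ⇒ L₀.
h=∫₀ˣh₀: take L = L₀·Dx.
L = 64·Dx + (2 + 6·x + 6·x^2 + 2·x^3)·Dx^2 + (1 + 4·x + 6·x^2 + 4·x^3 + x^4)·Dx^3  (order 3).
h: a_k = 0, 3, 0, -32, 48, 224/5, -832/3, 53216/105, -1944/5, …
ICs: h(0) = 0, h′(0) = 3, h′′(0) = 0.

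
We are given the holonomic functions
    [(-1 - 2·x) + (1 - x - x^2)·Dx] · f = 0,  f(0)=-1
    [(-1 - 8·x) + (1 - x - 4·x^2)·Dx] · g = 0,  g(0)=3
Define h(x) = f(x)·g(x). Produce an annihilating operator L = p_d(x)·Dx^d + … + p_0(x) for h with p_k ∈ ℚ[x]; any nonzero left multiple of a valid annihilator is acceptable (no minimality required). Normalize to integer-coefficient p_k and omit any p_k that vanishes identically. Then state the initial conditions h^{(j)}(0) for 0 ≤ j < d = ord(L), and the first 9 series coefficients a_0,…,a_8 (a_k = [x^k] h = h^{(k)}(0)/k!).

f: a_k = -1, -1, -2, -3, -5, -8, -13, -21, -34, …
g: a_k = 3, 3, 15, 27, 87, 195, 543, 1323, 3495, …
h₀=f·g: eliminate ⇒ L₀, order ≤ 1·1.
L = (-2 - 8·x + 15·x^2 + 16·x^3) + (1 - 2·x - 4·x^2 + 5·x^3 + 4·x^4)·Dx  (order 1).
h: a_k = -3, -6, -24, -57, -168, -420, -1131, -2874, -7500, …
ICs: h(0) = -3.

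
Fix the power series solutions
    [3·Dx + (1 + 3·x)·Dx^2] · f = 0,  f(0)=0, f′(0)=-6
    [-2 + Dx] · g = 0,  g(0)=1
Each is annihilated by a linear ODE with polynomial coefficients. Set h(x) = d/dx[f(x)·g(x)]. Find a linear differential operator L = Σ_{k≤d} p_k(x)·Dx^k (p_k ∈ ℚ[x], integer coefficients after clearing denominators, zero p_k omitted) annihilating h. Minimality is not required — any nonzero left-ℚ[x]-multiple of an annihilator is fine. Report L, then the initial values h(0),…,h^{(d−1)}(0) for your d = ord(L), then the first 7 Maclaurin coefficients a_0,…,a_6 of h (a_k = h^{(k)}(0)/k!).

L = (20 - 24·x + 72·x^2) + (-8 + 6·x - 72·x^2)·Dx + (-1 + 3·x + 18·x^2)·Dx^2  (order 2).
h: a_k = -6, -6, -36, 58, -221, 660, -30386/15, …
ICs: h(0) = -6, h′(0) = -6.

f: a_k = 0, -6, 9, -18, 81/2, -486/5, 243, …
g: a_k = 1, 2, 2, 4/3, 2/3, 4/15, 4/45, …
L₀ := L_f ⊗_s L_g (sym. prod.), ord ≤ 2.
h₀' ⇒ L via d/dx closure of L₀.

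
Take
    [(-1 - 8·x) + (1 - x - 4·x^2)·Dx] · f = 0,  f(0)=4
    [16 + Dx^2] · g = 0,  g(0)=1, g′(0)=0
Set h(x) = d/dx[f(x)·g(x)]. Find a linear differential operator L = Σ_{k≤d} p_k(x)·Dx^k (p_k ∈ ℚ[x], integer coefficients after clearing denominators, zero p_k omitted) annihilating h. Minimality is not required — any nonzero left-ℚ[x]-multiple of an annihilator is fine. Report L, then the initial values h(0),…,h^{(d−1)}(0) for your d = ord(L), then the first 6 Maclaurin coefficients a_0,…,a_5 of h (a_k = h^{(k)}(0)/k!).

f: a_k = 4, 4, 20, 36, 116, 260, …
g: a_k = 1, 0, -8, 0, 32/3, 0, …
h₀=f·g: eliminate ⇒ L₀, order ≤ 1·2.
h₀' ⇒ L via d/dx closure of L₀.
L = (-12 - 64·x - 224·x^2 + 256·x^3 + 512·x^4) + (-1 - 4·x + 48·x^2 + 128·x^3)·Dx + (1 - 3·x - 10·x^2 + 16·x^3 + 32·x^4)·Dx^2  (order 2).
h: a_k = 4, -24, 12, -16/3, 220/3, -1208/15, …
ICs: h(0) = 4, h′(0) = -24.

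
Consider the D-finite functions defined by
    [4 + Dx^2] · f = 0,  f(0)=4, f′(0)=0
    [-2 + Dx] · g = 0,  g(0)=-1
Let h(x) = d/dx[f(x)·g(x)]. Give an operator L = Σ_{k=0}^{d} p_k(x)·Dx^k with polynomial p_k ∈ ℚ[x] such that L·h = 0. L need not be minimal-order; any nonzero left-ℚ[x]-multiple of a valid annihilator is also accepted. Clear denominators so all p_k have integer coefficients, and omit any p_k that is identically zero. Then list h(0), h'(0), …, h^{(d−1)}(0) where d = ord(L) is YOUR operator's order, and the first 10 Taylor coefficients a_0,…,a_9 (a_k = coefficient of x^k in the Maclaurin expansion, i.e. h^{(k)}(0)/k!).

f: a_k = 4, 0, -8, 0, 8/3, 0, -16/45, 0, 8/315, 0, …
g: a_k = -1, -2, -2, -4/3, -2/3, -4/15, -4/45, -8/315, -2/315, -4/2835, …
f·g: L₀ = L_f ⊗_s L_g, ord ≤ 2·1.
h=h₀': d/dx-closure on L₀ ⇒ L.
L = 8 - 4·Dx + Dx^2  (order 2).
h: a_k = -8, 0, 32, 128/3, 64/3, 0, -256/45, -1024/315, -256/315, 0, …
ICs: h(0) = -8, h′(0) = 0.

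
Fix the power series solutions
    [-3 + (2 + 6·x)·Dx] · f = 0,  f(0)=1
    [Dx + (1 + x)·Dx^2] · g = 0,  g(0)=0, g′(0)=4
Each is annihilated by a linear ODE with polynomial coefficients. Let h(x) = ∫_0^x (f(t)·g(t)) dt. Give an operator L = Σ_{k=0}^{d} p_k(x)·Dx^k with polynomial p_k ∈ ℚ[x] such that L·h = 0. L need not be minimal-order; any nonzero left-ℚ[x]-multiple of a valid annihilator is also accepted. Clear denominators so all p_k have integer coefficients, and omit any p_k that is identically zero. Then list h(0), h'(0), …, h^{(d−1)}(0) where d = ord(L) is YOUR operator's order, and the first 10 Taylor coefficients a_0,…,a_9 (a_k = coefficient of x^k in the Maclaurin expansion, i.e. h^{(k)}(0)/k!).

f: a_k = 1, 3/2, -9/8, 27/16, -405/128, 1701/256, -15309/1024, 72171/2048, -2814669/32768, 14073345/65536, …
g: a_k = 0, 4, -2, 4/3, -1, 4/5, -2/3, 4/7, -1/2, 4/9, …
f·g: L₀ = L_f ⊗_s L_g, ord ≤ 1·2.
∫: right-multiply L₀ by Dx.
L = (21 + 9·x)·Dx + (-8 - 24·x)·Dx^2 + (4 + 28·x + 60·x^2 + 36·x^3)·Dx^3  (order 3).
h: a_k = 0, 0, 2, 4/3, -37/24, 2, -2917/960, 17671/3360, -719709/71680, 830323/40320, …
ICs: h(0) = 0, h′(0) = 0, h′′(0) = 4.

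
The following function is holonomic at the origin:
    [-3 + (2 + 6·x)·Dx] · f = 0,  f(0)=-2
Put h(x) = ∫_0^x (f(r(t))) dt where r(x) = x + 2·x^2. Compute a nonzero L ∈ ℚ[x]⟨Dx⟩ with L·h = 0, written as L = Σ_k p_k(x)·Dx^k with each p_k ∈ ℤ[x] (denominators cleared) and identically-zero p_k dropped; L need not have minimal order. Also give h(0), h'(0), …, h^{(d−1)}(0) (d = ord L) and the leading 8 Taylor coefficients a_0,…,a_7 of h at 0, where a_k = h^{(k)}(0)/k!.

L = (-3 - 12·x)·Dx + (2 + 6·x + 12·x^2)·Dx^2  (order 2).
h: a_k = 0, -2, -3/2, -5/4, 45/32, -63/64, -135/256, 11205/3584, …
ICs: h(0) = 0, h′(0) = -2.

f: a_k = -2, -3, 9/4, -27/8, 405/64, -1701/128, 15309/512, -72171/1024, …
Substitute x→r, Dx→(1/r')Dx; clear ⇒ L₀.
∫: right-multiply L₀ by Dx.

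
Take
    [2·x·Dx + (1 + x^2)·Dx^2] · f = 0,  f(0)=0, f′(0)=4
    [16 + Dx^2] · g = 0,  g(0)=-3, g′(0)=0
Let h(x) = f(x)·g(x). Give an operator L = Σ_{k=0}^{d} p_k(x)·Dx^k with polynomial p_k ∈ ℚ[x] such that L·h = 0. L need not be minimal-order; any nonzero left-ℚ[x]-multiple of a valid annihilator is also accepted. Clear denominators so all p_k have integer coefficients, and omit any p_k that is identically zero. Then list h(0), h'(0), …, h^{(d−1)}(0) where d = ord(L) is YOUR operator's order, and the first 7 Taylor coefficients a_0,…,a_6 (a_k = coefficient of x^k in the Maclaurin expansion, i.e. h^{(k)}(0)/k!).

L = (5440 + 19136·x^2 + 25856·x^4 + 16384·x^6 + 4096·x^8) + (1152·x + 3200·x^3 + 3072·x^5 + 1024·x^7)·Dx + (612 + 2252·x^2 + 3168·x^4 + 2048·x^6 + 512·x^8)·Dx^2 + (72·x + 200·x^3 + 192·x^5 + 64·x^7)·Dx^3 + (17 + 66·x^2 + 97·x^4 + 64·x^6 + 16·x^8)·Dx^4  (order 4).
h: a_k = 0, -12, 0, 100, 0, -812/5, 0, …
ICs: h(0) = 0, h′(0) = -12, h′′(0) = 0, h′′′(0) = 600.

f: a_k = 0, 4, 0, -4/3, 0, 4/5, 0, …
g: a_k = -3, 0, 24, 0, -32, 0, 256/15, …
L₀ := L_f ⊗_s L_g (sym. prod.), ord ≤ 4.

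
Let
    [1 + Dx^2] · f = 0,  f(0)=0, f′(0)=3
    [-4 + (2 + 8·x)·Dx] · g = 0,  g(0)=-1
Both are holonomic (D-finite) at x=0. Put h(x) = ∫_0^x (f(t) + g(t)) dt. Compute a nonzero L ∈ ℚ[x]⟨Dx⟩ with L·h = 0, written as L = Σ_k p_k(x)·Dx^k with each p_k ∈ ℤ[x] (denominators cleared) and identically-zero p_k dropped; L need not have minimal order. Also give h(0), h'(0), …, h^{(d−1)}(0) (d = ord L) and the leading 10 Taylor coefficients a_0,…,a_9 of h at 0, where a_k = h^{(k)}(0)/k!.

L = (-26 - 16·x - 32·x^2)·Dx + (-3 - 4·x + 48·x^2 + 64·x^3)·Dx^2 + (-26 - 16·x - 32·x^2)·Dx^3 + (-3 - 4·x + 48·x^2 + 64·x^3)·Dx^4  (order 4).
h: a_k = 0, -1, 1/2, 2/3, -9/8, 2, -373/80, 12, -443521/13440, 286/3, …
ICs: h(0) = 0, h′(0) = -1, h′′(0) = 1, h′′′(0) = 4.

f: a_k = 0, 3, 0, -1/2, 0, 1/40, 0, -1/1680, 0, 1/120960, …
g: a_k = -1, -2, 2, -4, 10, -28, 84, -264, 858, -2860, …
h₀=f+g: left-lcm gives L₀, ord ≤ 3.
Integrate: L := L₀·Dx.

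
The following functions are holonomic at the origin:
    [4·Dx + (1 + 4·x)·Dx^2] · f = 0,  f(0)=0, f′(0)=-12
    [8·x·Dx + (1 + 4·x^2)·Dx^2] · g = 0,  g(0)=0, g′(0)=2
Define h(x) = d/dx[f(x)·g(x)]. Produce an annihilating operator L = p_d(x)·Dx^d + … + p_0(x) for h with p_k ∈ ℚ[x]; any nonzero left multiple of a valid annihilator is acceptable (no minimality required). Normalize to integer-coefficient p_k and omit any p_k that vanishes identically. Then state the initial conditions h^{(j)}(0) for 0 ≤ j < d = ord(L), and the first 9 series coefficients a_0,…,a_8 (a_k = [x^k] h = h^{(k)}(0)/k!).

L = (96 + 640·x + 1408·x^2 + 7680·x^3 + 15360·x^4 + 26624·x^5 + 8192·x^7) + (24 + 320·x + 2656·x^2 + 9728·x^3 + 28160·x^4 + 47616·x^5 + 71680·x^6 + 6144·x^7 + 28672·x^8)·Dx + (12 + 104·x + 672·x^2 + 2976·x^3 + 8256·x^4 + 18048·x^5 + 24576·x^6 + 35328·x^7 + 6144·x^8 + 16384·x^9)·Dx^2 + (1 + 12·x + 68·x^2 + 256·x^3 + 696·x^4 + 1536·x^5 + 2688·x^6 + 3072·x^7 + 4224·x^8 + 1024·x^9 + 2048·x^10)·Dx^3  (order 3).
h: a_k = 0, -48, 144, -384, 1600, -34048/5, 130816/5, -503808/5, 14011392/35, …
ICs: h(0) = 0, h′(0) = -48, h′′(0) = 288.

f: a_k = 0, -12, 24, -64, 192, -3072/5, 2048, -49152/7, 24576, …
g: a_k = 0, 2, 0, -8/3, 0, 32/5, 0, -128/7, 0, …
f·g: L₀ = L_f ⊗_s L_g, ord ≤ 2·2.
h=h₀': d/dx-closure on L₀ ⇒ L.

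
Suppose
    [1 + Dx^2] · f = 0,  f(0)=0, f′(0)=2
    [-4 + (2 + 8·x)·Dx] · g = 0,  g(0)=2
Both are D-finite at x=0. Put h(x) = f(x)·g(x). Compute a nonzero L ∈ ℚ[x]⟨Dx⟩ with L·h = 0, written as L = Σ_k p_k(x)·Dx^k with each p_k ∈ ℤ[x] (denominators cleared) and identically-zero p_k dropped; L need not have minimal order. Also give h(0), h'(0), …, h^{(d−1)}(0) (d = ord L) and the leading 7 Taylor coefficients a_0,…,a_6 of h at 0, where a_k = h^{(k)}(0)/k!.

f: a_k = 0, 2, 0, -1/3, 0, 1/60, 0, …
g: a_k = 2, 4, -4, 8, -20, 56, -168, …
Product ⇒ symmetric product L₀, ord ≤ 2.
L = (13 + 8·x + 16·x^2) + (-4 - 16·x)·Dx + (1 + 8·x + 16·x^2)·Dx^2  (order 2).
h: a_k = 0, 4, 8, -26/3, 44/3, -1159/30, 547/5, …
ICs: h(0) = 0, h′(0) = 4.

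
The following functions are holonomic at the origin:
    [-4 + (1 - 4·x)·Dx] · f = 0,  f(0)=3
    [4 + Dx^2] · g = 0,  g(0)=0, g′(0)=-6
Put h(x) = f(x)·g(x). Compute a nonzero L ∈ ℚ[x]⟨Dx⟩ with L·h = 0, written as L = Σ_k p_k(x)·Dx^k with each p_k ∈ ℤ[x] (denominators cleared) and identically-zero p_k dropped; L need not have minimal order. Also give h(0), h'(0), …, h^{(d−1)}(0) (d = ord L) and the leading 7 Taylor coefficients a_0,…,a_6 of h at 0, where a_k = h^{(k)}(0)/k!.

f: a_k = 3, 12, 48, 192, 768, 3072, 12288, …
g: a_k = 0, -6, 0, 4, 0, -4/5, 0, …
Sym-product of L_f,L_g gives L₀ (≤ ord 2).
L = (-4 + 16·x) + 8·Dx + (-1 + 4·x)·Dx^2  (order 2).
h: a_k = 0, -18, -72, -276, -1104, -22092/5, -88368/5, …
ICs: h(0) = 0, h′(0) = -18.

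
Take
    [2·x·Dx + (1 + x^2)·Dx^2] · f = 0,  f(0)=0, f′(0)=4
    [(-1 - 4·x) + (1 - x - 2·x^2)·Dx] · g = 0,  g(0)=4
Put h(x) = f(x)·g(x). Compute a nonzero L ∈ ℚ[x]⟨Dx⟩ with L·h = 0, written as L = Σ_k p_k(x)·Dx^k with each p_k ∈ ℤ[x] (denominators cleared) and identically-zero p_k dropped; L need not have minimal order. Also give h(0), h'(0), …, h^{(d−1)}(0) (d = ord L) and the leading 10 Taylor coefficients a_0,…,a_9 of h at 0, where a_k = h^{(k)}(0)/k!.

L = (4 + 2·x + 12·x^2) + (2 + 6·x + 4·x^2 + 12·x^3)·Dx + (-1 + x + x^2 + x^3 + 2·x^4)·Dx^2  (order 2).
h: a_k = 0, 16, 16, 128/3, 224/3, 816/5, 4688/15, 66848/105, 8832/7, 799088/315, …
ICs: h(0) = 0, h′(0) = 16.

f: a_k = 0, 4, 0, -4/3, 0, 4/5, 0, -4/7, 0, 4/9, …
g: a_k = 4, 4, 12, 20, 44, 84, 172, 340, 684, 1364, …
f·g: L₀ = L_f ⊗_s L_g, ord ≤ 2·1.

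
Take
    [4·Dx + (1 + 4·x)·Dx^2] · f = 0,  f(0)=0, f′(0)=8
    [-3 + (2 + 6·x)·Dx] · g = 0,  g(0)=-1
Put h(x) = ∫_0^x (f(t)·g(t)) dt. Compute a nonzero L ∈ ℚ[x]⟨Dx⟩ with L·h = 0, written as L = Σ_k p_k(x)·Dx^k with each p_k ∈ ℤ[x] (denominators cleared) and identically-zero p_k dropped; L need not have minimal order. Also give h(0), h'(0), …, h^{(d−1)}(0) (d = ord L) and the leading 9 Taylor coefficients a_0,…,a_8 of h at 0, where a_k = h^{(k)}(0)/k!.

L = (3 + 36·x)·Dx + (4 + 12·x)·Dx^2 + (4 + 40·x + 132·x^2 + 144·x^3)·Dx^3  (order 3).
h: a_k = 0, 0, -4, 4/3, -29/12, 13/2, -9383/480, 206953/3360, -7147521/35840, …
ICs: h(0) = 0, h′(0) = 0, h′′(0) = -8.

f: a_k = 0, 8, -16, 128/3, -128, 2048/5, -4096/3, 32768/7, -16384, …
g: a_k = -1, -3/2, 9/8, -27/16, 405/128, -1701/256, 15309/1024, -72171/2048, 2814669/32768, …
Product ⇒ symmetric product L₀, ord ≤ 2.
∫: right-multiply L₀ by Dx.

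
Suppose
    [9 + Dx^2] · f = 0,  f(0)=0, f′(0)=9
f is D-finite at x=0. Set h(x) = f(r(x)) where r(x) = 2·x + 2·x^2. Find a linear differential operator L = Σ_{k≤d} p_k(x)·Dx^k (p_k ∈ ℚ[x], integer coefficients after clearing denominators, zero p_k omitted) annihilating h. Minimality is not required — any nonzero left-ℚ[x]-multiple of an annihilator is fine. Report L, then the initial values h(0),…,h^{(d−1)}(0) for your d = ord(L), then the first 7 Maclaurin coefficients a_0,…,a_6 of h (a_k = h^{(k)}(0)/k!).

L = (36 + 216·x + 432·x^2 + 288·x^3) - 2·Dx + (1 + 2·x)·Dx^2  (order 2).
h: a_k = 0, 18, 18, -108, -324, -648/5, 864, …
ICs: h(0) = 0, h′(0) = 18.

f: a_k = 0, 9, 0, -27/2, 0, 243/40, 0, …
f∘r: x↦r, Dx↦Dx/r' in L_f ⇒ L₀.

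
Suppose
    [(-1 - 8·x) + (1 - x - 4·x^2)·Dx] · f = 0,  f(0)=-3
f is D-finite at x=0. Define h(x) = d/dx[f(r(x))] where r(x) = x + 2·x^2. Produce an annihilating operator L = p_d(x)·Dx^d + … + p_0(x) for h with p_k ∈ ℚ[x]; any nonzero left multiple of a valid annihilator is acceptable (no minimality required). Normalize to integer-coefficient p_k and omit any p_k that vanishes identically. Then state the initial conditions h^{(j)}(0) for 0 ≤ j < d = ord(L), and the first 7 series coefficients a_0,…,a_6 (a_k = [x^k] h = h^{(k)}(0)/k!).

f: a_k = -3, -3, -15, -27, -87, -195, -543, …
L₀ from L_f via x↦r, Dx↦r'^{-1}Dx.
Derive L from L₀ (diff closure).
L = (14 + 20·x + 120·x^2 + 320·x^3 + 320·x^4) + (-1 - 3·x + 10·x^2 + 40·x^3 + 80·x^4 + 64·x^5)·Dx  (order 1).
h: a_k = -3, -42, -261, -1236, -6075, -28782, -128961, …
ICs: h(0) = -3.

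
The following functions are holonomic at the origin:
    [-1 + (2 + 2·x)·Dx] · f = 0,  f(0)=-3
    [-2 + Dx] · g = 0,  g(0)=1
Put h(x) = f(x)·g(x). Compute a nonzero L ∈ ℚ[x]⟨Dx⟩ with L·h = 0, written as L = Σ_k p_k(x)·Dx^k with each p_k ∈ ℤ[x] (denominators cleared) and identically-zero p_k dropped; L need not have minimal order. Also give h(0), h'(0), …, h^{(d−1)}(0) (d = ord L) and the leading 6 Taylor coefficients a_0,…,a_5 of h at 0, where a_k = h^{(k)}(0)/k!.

L = (-5 - 4·x) + (2 + 2·x)·Dx  (order 1).
h: a_k = -3, -15/2, -69/8, -103/16, -449/128, -1949/1280, …
ICs: h(0) = -3.

f: a_k = -3, -3/2, 3/8, -3/16, 15/128, -21/256, …
g: a_k = 1, 2, 2, 4/3, 2/3, 4/15, …
L₀ := L_f ⊗_s L_g (sym. prod.), ord ≤ 1.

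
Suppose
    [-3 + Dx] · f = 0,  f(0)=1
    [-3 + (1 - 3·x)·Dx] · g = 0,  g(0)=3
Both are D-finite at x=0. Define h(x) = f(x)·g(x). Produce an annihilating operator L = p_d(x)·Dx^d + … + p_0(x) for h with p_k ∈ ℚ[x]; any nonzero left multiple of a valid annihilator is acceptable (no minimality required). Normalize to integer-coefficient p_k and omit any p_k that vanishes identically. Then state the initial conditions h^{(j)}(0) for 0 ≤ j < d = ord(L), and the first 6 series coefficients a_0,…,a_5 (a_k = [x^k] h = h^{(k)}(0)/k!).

L = (6 - 9·x) + (-1 + 3·x)·Dx  (order 1).
h: a_k = 3, 18, 135/2, 216, 5265/8, 39609/20, …
ICs: h(0) = 3.

f: a_k = 1, 3, 9/2, 9/2, 27/8, 81/40, …
g: a_k = 3, 9, 27, 81, 243, 729, …
Product ⇒ symmetric product L₀, ord ≤ 1.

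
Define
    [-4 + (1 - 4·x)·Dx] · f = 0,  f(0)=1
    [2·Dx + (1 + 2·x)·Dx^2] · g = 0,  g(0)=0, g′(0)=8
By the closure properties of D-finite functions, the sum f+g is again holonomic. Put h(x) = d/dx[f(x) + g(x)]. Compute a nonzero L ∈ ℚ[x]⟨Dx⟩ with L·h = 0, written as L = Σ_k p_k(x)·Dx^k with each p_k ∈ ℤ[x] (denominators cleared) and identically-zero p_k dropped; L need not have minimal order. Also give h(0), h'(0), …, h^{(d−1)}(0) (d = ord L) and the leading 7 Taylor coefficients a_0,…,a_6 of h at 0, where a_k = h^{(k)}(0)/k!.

L = (128 + 64·x) + (44 + 224·x + 128·x^2)·Dx + (-5 + 6·x + 48·x^2 + 32·x^3)·Dx^2  (order 2).
h: a_k = 12, 16, 224, 960, 5248, 24320, 115200, …
ICs: h(0) = 12, h′(0) = 16.

f: a_k = 1, 4, 16, 64, 256, 1024, 4096, …
g: a_k = 0, 8, -8, 32/3, -16, 128/5, -128/3, …
Sum ⇒ L₀ = lclm(L_f,L_g) in ℚ(x)⟨Dx⟩.
Derive L from L₀ (diff closure).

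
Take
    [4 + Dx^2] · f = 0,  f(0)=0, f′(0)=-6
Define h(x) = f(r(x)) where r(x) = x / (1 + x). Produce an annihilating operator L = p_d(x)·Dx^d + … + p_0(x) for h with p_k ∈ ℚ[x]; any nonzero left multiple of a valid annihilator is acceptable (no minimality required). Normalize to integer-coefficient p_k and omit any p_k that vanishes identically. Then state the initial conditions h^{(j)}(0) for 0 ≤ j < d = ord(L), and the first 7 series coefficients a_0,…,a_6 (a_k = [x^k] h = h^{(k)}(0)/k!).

L = 4 + (2 + 6·x + 6·x^2 + 2·x^3)·Dx + (1 + 4·x + 6·x^2 + 4·x^3 + x^4)·Dx^2  (order 2).
h: a_k = 0, -6, 6, -2, -6, 86/5, -30, …
ICs: h(0) = 0, h′(0) = -6.

f: a_k = 0, -6, 0, 4, 0, -4/5, 0, …
f∘r: x↦r, Dx↦Dx/r' in L_f ⇒ L₀.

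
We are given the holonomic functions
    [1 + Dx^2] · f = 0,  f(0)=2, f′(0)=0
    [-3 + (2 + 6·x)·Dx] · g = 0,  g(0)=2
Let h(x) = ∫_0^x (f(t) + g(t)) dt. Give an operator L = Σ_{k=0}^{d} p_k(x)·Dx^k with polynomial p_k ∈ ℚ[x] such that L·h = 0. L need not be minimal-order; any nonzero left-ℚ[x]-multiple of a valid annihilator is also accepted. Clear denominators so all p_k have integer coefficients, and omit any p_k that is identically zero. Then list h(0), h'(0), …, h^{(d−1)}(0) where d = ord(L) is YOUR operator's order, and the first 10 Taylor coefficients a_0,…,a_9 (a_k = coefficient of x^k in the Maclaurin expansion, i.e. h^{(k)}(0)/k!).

L = (-93 - 72·x - 108·x^2)·Dx + (-10 + 18·x + 216·x^2 + 216·x^3)·Dx^2 + (-93 - 72·x - 108·x^2)·Dx^3 + (-10 + 18·x + 216·x^2 + 216·x^3)·Dx^4  (order 4).
h: a_k = 0, 4, 3/2, -13/12, 27/32, -1199/960, 567/256, -688969/161280, 72171/8192, -886620479/46448640, …
ICs: h(0) = 0, h′(0) = 4, h′′(0) = 3, h′′′(0) = -13/2.

f: a_k = 2, 0, -1, 0, 1/12, 0, -1/360, 0, 1/20160, 0, …
g: a_k = 2, 3, -9/4, 27/8, -405/64, 1701/128, -15309/512, 72171/1024, -2814669/16384, 14073345/32768, …
L₀ := lclm(L_f,L_g); ord L₀ ≤ 2+1.
Integrate: L := L₀·Dx.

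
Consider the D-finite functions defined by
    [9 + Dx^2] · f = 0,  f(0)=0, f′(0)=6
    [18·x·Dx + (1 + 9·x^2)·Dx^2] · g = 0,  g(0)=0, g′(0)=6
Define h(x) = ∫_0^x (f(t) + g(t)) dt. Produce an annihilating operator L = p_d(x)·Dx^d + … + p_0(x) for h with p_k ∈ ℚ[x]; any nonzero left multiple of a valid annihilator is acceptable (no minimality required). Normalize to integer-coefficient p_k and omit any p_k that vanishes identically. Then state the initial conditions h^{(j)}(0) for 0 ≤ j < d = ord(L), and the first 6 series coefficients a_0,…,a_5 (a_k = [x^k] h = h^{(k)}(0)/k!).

f: a_k = 0, 6, 0, -9, 0, 81/20, …
g: a_k = 0, 6, 0, -18, 0, 486/5, …
L₀ := lclm(L_f,L_g); ord L₀ ≤ 2+2.
h=∫₀ˣh₀: take L = L₀·Dx.
L = (-1782·x + 20412·x^3 + 13122·x^5)·Dx^2 + (-9 + 567·x^2 + 6561·x^4 + 6561·x^6)·Dx^3 + (-198·x + 2268·x^3 + 1458·x^5)·Dx^4 + (-1 + 63·x^2 + 729·x^4 + 729·x^6)·Dx^5  (order 5).
h: a_k = 0, 0, 6, 0, -27/4, 0, …
ICs: h(0) = 0, h′(0) = 0, h′′(0) = 12, h′′′(0) = 0, h′′′′(0) = -162.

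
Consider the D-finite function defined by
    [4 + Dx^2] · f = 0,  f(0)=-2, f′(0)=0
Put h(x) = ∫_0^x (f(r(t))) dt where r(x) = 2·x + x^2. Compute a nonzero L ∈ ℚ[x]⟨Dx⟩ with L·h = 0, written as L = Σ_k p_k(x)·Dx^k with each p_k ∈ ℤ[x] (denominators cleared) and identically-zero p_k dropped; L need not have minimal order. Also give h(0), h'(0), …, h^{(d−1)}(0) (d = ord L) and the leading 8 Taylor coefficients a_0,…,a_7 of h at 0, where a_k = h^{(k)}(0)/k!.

L = (16 + 48·x + 48·x^2 + 16·x^3)·Dx - Dx^2 + (1 + x)·Dx^3  (order 3).
h: a_k = 0, -2, 0, 16/3, 4, -52/15, -64/9, -928/315, …
ICs: h(0) = 0, h′(0) = -2, h′′(0) = 0.

f: a_k = -2, 0, 4, 0, -4/3, 0, 8/45, 0, …
L₀ from L_f via x↦r, Dx↦r'^{-1}Dx.
h=∫₀ˣh₀: take L = L₀·Dx.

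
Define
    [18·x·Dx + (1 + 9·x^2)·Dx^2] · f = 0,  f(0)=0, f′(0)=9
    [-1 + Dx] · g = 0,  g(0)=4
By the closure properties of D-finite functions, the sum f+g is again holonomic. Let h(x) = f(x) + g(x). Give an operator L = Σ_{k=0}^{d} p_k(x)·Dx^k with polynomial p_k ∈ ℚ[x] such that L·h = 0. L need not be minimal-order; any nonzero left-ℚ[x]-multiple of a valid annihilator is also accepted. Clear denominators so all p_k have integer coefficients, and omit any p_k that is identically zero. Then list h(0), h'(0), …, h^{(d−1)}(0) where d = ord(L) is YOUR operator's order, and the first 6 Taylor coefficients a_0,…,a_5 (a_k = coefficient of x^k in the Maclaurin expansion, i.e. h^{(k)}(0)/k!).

L = (18 - 18·x - 486·x^2 - 162·x^3)·Dx + (-19 + 468·x^2 - 81·x^4)·Dx^2 + (1 + 18·x + 18·x^2 + 162·x^3 + 81·x^4)·Dx^3  (order 3).
h: a_k = 4, 13, 2, -79/3, 1/6, 875/6, …
ICs: h(0) = 4, h′(0) = 13, h′′(0) = 4.

f: a_k = 0, 9, 0, -27, 0, 729/5, …
g: a_k = 4, 4, 2, 2/3, 1/6, 1/30, …
Sum ⇒ L₀ = lclm(L_f,L_g) in ℚ(x)⟨Dx⟩.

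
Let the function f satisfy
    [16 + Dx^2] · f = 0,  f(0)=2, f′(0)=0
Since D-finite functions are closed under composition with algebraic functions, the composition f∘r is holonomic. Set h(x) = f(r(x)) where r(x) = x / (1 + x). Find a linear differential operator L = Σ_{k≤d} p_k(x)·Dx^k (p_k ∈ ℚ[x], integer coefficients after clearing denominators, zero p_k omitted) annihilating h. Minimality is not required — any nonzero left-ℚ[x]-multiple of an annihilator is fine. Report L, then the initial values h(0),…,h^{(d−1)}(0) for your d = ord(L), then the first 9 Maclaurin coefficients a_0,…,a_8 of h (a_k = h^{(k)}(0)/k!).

L = 16 + (2 + 6·x + 6·x^2 + 2·x^3)·Dx + (1 + 4·x + 6·x^2 + 4·x^3 + x^4)·Dx^2  (order 2).
h: a_k = 2, 0, -16, 32, -80/3, -64/3, 5488/45, -1312/5, 25136/63, …
ICs: h(0) = 2, h′(0) = 0.

f: a_k = 2, 0, -16, 0, 64/3, 0, -512/45, 0, 1024/315, …
L₀ from L_f via x↦r, Dx↦r'^{-1}Dx.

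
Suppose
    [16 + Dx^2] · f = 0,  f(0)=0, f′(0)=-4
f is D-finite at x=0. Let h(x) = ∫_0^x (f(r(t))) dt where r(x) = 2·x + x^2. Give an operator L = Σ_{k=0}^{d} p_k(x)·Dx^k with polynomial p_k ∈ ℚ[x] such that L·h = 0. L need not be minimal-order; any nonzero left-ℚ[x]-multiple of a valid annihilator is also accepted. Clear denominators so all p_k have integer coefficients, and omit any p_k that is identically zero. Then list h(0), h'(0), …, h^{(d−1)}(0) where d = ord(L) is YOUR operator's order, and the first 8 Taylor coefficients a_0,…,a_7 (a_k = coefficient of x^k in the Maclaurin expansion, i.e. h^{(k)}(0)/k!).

L = (64 + 192·x + 192·x^2 + 64·x^3)·Dx - Dx^2 + (1 + x)·Dx^3  (order 3).
h: a_k = 0, 0, -4, -4/3, 64/3, 128/5, -1568/45, -96, …
ICs: h(0) = 0, h′(0) = 0, h′′(0) = -8.

f: a_k = 0, -4, 0, 32/3, 0, -128/15, 0, 1024/315, …
Change of var in L_f (x↦r) gives L₀.
Integrate: L := L₀·Dx.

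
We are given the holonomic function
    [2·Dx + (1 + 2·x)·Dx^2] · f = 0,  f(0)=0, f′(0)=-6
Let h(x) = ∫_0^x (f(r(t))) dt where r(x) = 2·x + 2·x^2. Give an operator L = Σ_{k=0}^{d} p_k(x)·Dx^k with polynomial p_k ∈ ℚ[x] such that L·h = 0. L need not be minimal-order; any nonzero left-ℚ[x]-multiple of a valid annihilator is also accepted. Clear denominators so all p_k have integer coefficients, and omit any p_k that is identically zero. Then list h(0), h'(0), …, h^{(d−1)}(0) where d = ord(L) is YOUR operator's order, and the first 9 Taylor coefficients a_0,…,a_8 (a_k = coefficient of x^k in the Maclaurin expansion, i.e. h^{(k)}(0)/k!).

f: a_k = 0, -6, 6, -8, 12, -96/5, 32, -384/7, 96, …
Change of var in L_f (x↦r) gives L₀.
h=∫₀ˣh₀: take L = L₀·Dx.
L = 2·Dx^2 + (1 + 2·x)·Dx^3  (order 3).
h: a_k = 0, 0, -6, 4, -4, 24/5, -32/5, 64/7, -96/7, …
ICs: h(0) = 0, h′(0) = 0, h′′(0) = -12.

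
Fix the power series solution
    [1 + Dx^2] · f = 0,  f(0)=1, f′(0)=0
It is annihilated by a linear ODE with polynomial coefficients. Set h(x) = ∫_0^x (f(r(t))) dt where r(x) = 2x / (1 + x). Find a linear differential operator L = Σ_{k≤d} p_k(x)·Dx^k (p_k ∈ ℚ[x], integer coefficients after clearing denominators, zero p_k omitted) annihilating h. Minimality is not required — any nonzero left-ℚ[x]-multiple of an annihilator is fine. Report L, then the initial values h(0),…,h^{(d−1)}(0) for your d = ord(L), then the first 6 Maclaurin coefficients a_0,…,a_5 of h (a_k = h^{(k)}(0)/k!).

L = 4·Dx + (2 + 6·x + 6·x^2 + 2·x^3)·Dx^2 + (1 + 4·x + 6·x^2 + 4·x^3 + x^4)·Dx^3  (order 3).
h: a_k = 0, 1, 0, -2/3, 1, -16/15, …
ICs: h(0) = 0, h′(0) = 1, h′′(0) = 0.

f: a_k = 1, 0, -1/2, 0, 1/24, 0, …
Substitute x→r, Dx→(1/r')Dx; clear ⇒ L₀.
h=∫h₀ ⇒ L = L₀·Dx.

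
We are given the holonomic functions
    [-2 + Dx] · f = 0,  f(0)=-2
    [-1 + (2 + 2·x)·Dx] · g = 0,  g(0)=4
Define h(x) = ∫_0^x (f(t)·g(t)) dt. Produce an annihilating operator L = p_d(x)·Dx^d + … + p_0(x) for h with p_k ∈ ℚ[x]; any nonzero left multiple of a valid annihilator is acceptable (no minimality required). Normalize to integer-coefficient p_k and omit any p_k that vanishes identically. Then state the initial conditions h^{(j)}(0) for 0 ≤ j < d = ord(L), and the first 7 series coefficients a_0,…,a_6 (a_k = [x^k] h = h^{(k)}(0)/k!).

f: a_k = -2, -4, -4, -8/3, -4/3, -8/15, -8/45, …
g: a_k = 4, 2, -1/2, 1/4, -5/32, 7/64, -21/256, …
Sym-product of L_f,L_g gives L₀ (≤ ord 1).
h=∫₀ˣh₀: take L = L₀·Dx.
L = (-5 - 4·x)·Dx + (2 + 2·x)·Dx^2  (order 2).
h: a_k = 0, -8, -10, -23/3, -103/24, -449/240, -1949/2880, …
ICs: h(0) = 0, h′(0) = -8.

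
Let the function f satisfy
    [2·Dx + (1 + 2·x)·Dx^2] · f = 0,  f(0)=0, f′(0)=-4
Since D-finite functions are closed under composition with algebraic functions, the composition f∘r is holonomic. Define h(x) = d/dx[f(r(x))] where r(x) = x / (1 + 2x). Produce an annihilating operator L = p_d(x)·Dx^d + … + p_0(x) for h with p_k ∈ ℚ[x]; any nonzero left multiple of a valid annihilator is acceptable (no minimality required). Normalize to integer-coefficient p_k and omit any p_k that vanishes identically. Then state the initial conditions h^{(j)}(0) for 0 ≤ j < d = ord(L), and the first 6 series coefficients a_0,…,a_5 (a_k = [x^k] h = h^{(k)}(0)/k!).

f: a_k = 0, -4, 4, -16/3, 8, -64/5, …
f∘r: x↦r, Dx↦Dx/r' in L_f ⇒ L₀.
Derive L from L₀ (diff closure).
L = (6 + 16·x) + (1 + 6·x + 8·x^2)·Dx  (order 1).
h: a_k = -4, 24, -112, 480, -1984, 8064, …
ICs: h(0) = -4.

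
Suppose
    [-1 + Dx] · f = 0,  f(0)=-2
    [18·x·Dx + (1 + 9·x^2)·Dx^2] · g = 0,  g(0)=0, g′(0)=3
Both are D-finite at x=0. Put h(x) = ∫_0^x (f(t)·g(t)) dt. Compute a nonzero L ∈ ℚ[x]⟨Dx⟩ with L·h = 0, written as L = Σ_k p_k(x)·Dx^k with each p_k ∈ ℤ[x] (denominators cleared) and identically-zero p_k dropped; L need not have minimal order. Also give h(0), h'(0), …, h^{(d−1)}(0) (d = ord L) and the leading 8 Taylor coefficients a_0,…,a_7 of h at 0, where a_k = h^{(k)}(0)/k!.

L = (1 - 18·x + 9·x^2)·Dx + (-2 + 18·x - 18·x^2)·Dx^2 + (1 + 9·x^2)·Dx^3  (order 3).
h: a_k = 0, 0, -3, -2, 15/4, 17/5, -1769/120, -377/28, …
ICs: h(0) = 0, h′(0) = 0, h′′(0) = -6.

f: a_k = -2, -2, -1, -1/3, -1/12, -1/60, -1/360, -1/2520, …
g: a_k = 0, 3, 0, -9, 0, 243/5, 0, -2187/7, …
L₀ := L_f ⊗_s L_g (sym. prod.), ord ≤ 2.
Integrate: L := L₀·Dx.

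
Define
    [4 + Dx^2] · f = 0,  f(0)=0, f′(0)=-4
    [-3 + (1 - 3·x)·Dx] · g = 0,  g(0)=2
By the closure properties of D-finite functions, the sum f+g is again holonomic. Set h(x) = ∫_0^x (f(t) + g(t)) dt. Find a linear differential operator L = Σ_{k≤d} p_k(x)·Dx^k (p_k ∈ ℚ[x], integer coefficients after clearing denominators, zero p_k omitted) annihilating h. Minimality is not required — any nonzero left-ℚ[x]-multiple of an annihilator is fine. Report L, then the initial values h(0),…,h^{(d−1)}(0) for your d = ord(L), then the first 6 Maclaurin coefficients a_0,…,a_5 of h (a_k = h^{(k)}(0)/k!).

f: a_k = 0, -4, 0, 8/3, 0, -8/15, …
g: a_k = 2, 6, 18, 54, 162, 486, …
Sum ⇒ L₀ = lclm(L_f,L_g) in ℚ(x)⟨Dx⟩.
h=∫h₀ ⇒ L = L₀·Dx.
L = (-348 + 144·x - 216·x^2)·Dx + (44 - 180·x + 216·x^2 - 216·x^3)·Dx^2 + (-87 + 36·x - 54·x^2)·Dx^3 + (11 - 45·x + 54·x^2 - 54·x^3)·Dx^4  (order 4).
h: a_k = 0, 2, 1, 6, 85/6, 162/5, …
ICs: h(0) = 0, h′(0) = 2, h′′(0) = 2, h′′′(0) = 36.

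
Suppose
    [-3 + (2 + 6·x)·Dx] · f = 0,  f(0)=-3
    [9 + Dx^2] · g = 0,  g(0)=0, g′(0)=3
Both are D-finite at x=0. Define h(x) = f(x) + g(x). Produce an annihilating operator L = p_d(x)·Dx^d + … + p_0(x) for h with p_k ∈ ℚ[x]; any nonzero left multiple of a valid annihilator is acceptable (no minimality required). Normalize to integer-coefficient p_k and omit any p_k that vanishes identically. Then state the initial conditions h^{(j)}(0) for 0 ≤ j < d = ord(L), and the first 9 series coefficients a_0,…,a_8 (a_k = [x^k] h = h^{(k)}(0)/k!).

f: a_k = -3, -9/2, 27/8, -81/16, 1215/128, -5103/256, 45927/1024, -216513/2048, 8444007/32768, …
g: a_k = 0, 3, 0, -9/2, 0, 81/40, 0, -243/560, 0, …
Weyl lclm of L_f,L_g ⇒ L₀ (ord ≤ 3).
L = (-63 - 216·x - 324·x^2) + (18 + 198·x + 648·x^2 + 648·x^3)·Dx + (-7 - 24·x - 36·x^2)·Dx^2 + (2 + 22·x + 72·x^2 + 72·x^3)·Dx^3  (order 3).
h: a_k = -3, -3/2, 27/8, -153/16, 1215/128, -22923/1280, 45927/1024, -7609059/71680, 8444007/32768, …
ICs: h(0) = -3, h′(0) = -3/2, h′′(0) = 27/4.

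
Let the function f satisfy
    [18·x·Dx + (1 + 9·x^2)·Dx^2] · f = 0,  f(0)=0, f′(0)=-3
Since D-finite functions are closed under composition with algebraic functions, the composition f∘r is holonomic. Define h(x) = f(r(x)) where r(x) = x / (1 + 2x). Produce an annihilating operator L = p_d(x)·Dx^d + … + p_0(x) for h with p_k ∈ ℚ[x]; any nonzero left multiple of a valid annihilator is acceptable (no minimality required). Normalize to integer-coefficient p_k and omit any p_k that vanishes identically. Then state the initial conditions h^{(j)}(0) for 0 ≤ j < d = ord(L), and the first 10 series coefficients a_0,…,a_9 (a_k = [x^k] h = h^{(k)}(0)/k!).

L = (4 + 26·x)·Dx + (1 + 4·x + 13·x^2)·Dx^2  (order 2).
h: a_k = 0, -3, 6, -3, -30, 597/5, -138, -4449/7, 3570, -6267, …
ICs: h(0) = 0, h′(0) = -3.

f: a_k = 0, -3, 0, 9, 0, -243/5, 0, 2187/7, 0, -2187, …
f∘r: x↦r, Dx↦Dx/r' in L_f ⇒ L₀.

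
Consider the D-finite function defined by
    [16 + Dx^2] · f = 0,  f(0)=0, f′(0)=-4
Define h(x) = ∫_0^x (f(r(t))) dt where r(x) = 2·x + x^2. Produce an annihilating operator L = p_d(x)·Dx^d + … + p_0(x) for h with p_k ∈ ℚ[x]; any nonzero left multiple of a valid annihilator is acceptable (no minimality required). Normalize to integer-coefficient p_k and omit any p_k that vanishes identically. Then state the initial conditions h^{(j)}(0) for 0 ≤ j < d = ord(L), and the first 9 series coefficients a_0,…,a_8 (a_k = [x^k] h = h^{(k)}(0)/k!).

L = (64 + 192·x + 192·x^2 + 64·x^3)·Dx - Dx^2 + (1 + x)·Dx^3  (order 3).
h: a_k = 0, 0, -4, -4/3, 64/3, 128/5, -1568/45, -96, -10496/315, …
ICs: h(0) = 0, h′(0) = 0, h′′(0) = -8.

f: a_k = 0, -4, 0, 32/3, 0, -128/15, 0, 1024/315, 0, …
L₀ from L_f via x↦r, Dx↦r'^{-1}Dx.
∫: right-multiply L₀ by Dx.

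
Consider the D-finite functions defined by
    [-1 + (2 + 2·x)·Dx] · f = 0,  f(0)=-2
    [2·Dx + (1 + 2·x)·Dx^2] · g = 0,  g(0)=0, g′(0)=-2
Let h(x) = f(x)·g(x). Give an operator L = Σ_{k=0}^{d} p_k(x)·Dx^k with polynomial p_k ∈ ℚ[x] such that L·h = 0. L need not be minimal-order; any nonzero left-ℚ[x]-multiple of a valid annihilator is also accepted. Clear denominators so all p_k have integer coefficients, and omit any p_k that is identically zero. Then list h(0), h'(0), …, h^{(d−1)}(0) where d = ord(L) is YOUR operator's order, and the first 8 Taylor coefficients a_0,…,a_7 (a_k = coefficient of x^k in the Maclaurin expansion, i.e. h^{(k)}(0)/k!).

f: a_k = -2, -1, 1/4, -1/8, 5/64, -7/128, 21/512, -33/1024, …
g: a_k = 0, -2, 2, -8/3, 4, -32/5, 32/3, -128/7, …
h₀=f·g: eliminate ⇒ L₀, order ≤ 1·2.
L = (-1 + 2·x) + (4 + 4·x)·Dx + (4 + 16·x + 20·x^2 + 8·x^3)·Dx^2  (order 2).
h: a_k = 0, 4, -2, 17/6, -55/12, 3709/480, -4267/320, 209709/8960, …
ICs: h(0) = 0, h′(0) = 4.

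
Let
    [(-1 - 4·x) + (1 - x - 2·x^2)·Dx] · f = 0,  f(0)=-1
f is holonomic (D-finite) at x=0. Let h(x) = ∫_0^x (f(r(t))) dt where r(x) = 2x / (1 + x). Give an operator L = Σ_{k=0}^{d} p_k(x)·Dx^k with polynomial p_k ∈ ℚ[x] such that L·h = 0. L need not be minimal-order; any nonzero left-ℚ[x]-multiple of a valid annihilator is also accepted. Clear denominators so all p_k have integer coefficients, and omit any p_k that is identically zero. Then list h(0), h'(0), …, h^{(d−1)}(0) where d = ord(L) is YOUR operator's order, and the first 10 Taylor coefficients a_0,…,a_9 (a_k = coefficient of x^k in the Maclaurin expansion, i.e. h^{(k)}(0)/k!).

L = (2 + 18·x)·Dx + (-1 - x + 9·x^2 + 9·x^3)·Dx^2  (order 2).
h: a_k = 0, -1, -1, -10/3, -9/2, -18, -27, -810/7, -729/4, -810, …
ICs: h(0) = 0, h′(0) = -1.

f: a_k = -1, -1, -3, -5, -11, -21, -43, -85, -171, -341, …
L₀ from L_f via x↦r, Dx↦r'^{-1}Dx.
h=∫₀ˣh₀: take L = L₀·Dx.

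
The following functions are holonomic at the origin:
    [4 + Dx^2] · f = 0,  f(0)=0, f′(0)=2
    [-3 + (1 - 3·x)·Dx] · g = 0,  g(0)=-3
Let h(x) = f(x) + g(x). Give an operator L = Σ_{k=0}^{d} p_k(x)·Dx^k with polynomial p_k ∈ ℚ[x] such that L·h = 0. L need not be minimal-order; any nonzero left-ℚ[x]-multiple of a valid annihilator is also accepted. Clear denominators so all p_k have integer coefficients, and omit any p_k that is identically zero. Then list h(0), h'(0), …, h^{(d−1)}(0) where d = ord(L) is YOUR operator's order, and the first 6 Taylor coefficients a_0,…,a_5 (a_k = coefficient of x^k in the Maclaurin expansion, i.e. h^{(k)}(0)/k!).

f: a_k = 0, 2, 0, -4/3, 0, 4/15, …
g: a_k = -3, -9, -27, -81, -243, -729, …
Sum ⇒ L₀ = lclm(L_f,L_g) in ℚ(x)⟨Dx⟩.
L = (-348 + 144·x - 216·x^2) + (44 - 180·x + 216·x^2 - 216·x^3)·Dx + (-87 + 36·x - 54·x^2)·Dx^2 + (11 - 45·x + 54·x^2 - 54·x^3)·Dx^3  (order 3).
h: a_k = -3, -7, -27, -247/3, -243, -10931/15, …
ICs: h(0) = -3, h′(0) = -7, h′′(0) = -54.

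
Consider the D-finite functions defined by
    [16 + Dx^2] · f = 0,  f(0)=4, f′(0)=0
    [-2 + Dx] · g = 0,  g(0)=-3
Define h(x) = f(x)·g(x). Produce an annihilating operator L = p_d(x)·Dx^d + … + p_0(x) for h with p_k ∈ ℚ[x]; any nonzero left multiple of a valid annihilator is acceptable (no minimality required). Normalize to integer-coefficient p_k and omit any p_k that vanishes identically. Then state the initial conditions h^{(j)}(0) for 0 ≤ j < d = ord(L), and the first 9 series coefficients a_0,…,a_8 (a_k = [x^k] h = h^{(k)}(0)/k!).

L = 20 - 4·Dx + Dx^2  (order 2).
h: a_k = -12, -24, 72, 176, 56, -656/5, -624/5, -928/105, 4216/105, …
ICs: h(0) = -12, h′(0) = -24.

f: a_k = 4, 0, -32, 0, 128/3, 0, -1024/45, 0, 2048/315, …
g: a_k = -3, -6, -6, -4, -2, -4/5, -4/15, -8/105, -2/105, …
Product ⇒ symmetric product L₀, ord ≤ 2.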